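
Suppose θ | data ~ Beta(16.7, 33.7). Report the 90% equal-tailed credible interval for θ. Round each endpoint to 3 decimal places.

[0.227, 0.443]

Posterior: Beta(16.7, 33.7).
Equal-tailed 90% interval: the 0.05 and 0.95 quantiles of Beta(16.7, 33.7).
Posterior mean ≈ 0.331, SD ≈ 0.066; a Normal approximation gives roughly [0.223, 0.439].
Exact: F⁻¹(0.05) = 0.227; F⁻¹(0.95) = 0.443.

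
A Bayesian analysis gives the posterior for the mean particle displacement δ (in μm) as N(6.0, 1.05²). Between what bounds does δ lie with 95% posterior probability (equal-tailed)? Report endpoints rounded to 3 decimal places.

The posterior is symmetric, so the 95% equal-tailed interval is δ = 6.0 ± z·1.05 with z = 1.960.
Half-width: 1.960 × 1.05 = 2.058.
6.0 − 2.058 = 3.942; 6.0 + 2.058 = 8.058.

[3.942, 8.058]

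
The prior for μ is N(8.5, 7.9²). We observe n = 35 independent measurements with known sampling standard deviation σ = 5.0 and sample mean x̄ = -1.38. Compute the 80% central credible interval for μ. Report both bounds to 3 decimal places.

Posterior precision = 1/7.9² + 35/5.0² = 0.0160 + 1.4000 = 1.4160, so posterior SD = 0.8404.
Posterior mean = (8.5/7.9² + 35·-1.38/5.0²) / 1.4160 = -1.2682.
Interval: -1.2682 ± 1.282 × 0.8404 → [-2.345, -0.191].

[-2.345, -0.191]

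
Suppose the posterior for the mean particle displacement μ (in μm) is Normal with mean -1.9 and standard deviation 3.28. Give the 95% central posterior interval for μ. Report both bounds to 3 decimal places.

The posterior is symmetric, so the 95% equal-tailed interval is μ = -1.9 ± z·3.28 with z = 1.960.
Half-width: 1.960 × 3.28 = 6.429.
-1.9 − 6.429 = -8.329; -1.9 + 6.429 = 4.529.

[-8.329, 4.529]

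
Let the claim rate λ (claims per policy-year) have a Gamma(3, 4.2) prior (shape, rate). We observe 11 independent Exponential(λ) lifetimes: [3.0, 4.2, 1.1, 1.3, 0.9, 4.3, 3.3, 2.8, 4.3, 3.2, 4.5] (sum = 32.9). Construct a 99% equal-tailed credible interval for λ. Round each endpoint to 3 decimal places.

Posterior: Gamma(3+11, 4.2+32.9) = Gamma(14, 37.1) (shape, rate).
Equal-tailed 99% interval: Gamma(14, 37.1) quantiles at 0.005 and 0.995.
Posterior mean ≈ 0.377, SD ≈ 0.101; a Normal approximation gives roughly [0.118, 0.637].
Exact: lower = 0.168; upper = 0.687.

[0.168, 0.687]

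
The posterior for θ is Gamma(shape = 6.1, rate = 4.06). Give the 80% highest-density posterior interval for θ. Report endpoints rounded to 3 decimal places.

The posterior is unimodal and skewed, so the HPD interval has equal density at both endpoints and is the shortest 80% interval.
Solving f(0.664) = f(2.126) with F(2.126) − F(0.664) = 0.80 gives [0.664, 2.126].
For comparison, the equal-tailed interval is [0.794, 2.316]; the HPD is narrower and shifted toward the mode.

[0.664, 2.126]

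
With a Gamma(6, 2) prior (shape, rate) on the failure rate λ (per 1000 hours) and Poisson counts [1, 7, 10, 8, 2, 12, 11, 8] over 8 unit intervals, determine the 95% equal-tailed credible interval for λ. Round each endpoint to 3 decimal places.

[5.017, 8.173]

Posterior: Gamma(6+59, 2+8) = Gamma(65, 10) (shape, rate).
Equal-tailed 95% interval: Gamma(65, 10) quantiles at 0.025 and 0.975.
Posterior mean ≈ 6.500, SD ≈ 0.806; a Normal approximation gives roughly [4.920, 8.080].
Exact: lower = 5.017; upper = 8.173.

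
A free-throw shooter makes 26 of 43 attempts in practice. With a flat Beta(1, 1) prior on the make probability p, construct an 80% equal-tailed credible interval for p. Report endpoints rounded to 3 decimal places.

[0.506, 0.692]

Posterior: Beta(1+26, 1+17) = Beta(27, 18).
Equal-tailed 80% interval: the 0.1 and 0.9 quantiles of Beta(27, 18).
Posterior mean ≈ 0.600, SD ≈ 0.072; a Normal approximation gives roughly [0.507, 0.693].
Exact: F⁻¹(0.1) = 0.506; F⁻¹(0.9) = 0.692.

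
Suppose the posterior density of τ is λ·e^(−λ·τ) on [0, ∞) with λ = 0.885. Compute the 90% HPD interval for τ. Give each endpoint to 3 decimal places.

[0.000, 2.602]

The exponential density is strictly decreasing on [0, ∞), so the HPD interval is anchored at 0: [0, q] with P(τ ≤ q) = 0.90.
q = −ln(1 − 0.90) / 0.885 = 2.3026 / 0.885 = 2.602.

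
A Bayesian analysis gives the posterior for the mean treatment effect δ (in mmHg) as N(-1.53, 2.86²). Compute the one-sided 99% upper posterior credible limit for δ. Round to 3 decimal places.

5.123

Need U with P(δ ≤ U) = 0.99: U = -1.53 + z_{0.01}·2.86.
z = 2.326; U = -1.53 + 2.326 × 2.86 = 5.123.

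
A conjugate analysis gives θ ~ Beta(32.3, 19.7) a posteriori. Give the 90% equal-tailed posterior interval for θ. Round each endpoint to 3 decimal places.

[0.509, 0.728]

Posterior: Beta(32.3, 19.7).
Equal-tailed 90% interval: the 0.05 and 0.95 quantiles of Beta(32.3, 19.7).
Posterior mean ≈ 0.621, SD ≈ 0.067; a Normal approximation gives roughly [0.512, 0.731].
Exact: F⁻¹(0.05) = 0.509; F⁻¹(0.95) = 0.728.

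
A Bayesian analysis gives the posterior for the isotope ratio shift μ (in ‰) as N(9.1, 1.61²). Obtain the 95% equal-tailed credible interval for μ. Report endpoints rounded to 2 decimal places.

The posterior is symmetric, so the 95% equal-tailed interval is μ = 9.1 ± z·1.61 with z = 1.960.
Half-width: 1.960 × 1.61 = 3.16.
9.1 − 3.16 = 5.94; 9.1 + 3.16 = 12.26.

[5.94, 12.26]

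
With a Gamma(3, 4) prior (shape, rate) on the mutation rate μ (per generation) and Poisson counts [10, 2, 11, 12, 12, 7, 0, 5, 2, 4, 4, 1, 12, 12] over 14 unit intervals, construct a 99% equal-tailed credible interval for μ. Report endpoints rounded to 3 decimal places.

[4.084, 6.902]

Posterior: Gamma(3+94, 4+14) = Gamma(97, 18) (shape, rate).
Equal-tailed 99% interval: Gamma(97, 18) quantiles at 0.005 and 0.995.
Posterior mean ≈ 5.389, SD ≈ 0.547; a Normal approximation gives roughly [3.980, 6.798].
Exact: lower = 4.084; upper = 6.902.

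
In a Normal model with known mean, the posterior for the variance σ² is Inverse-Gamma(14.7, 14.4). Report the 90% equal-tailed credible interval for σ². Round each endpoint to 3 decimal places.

Inverse-Gamma(14.7, 14.4) quantiles: F⁻¹(0.05) and F⁻¹(0.95).
Equivalently, 1/σ² ~ Gamma(14.7, rate = 14.4); invert its 0.95 and 0.05 quantiles.
Posterior mean ≈ 1.051, SD ≈ 0.295; a Normal approximation gives roughly [0.566, 1.536].
Exact: lower = 0.669; upper = 1.598.

[0.669, 1.598]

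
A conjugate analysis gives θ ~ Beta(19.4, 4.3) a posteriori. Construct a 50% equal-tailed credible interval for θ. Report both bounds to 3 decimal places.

Posterior: Beta(19.4, 4.3).
Equal-tailed 50% interval: the 0.25 and 0.75 quantiles of Beta(19.4, 4.3).
Posterior mean ≈ 0.819, SD ≈ 0.078; a Normal approximation gives roughly [0.766, 0.871].
Exact: F⁻¹(0.25) = 0.771; F⁻¹(0.75) = 0.876.

[0.771, 0.876]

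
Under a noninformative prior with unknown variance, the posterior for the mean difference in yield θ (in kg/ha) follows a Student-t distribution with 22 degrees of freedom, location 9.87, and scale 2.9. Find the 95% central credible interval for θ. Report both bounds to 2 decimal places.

The t_22 distribution is symmetric; the 95% interval is 9.87 ± t·2.9 with t_{0.975,22} = 2.074.
Half-width: 2.074 × 2.9 = 6.01.
9.87 − 6.01 = 3.86; 9.87 + 6.01 = 15.88.

[3.86, 15.88]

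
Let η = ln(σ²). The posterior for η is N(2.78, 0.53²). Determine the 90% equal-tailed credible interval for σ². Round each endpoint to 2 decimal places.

[6.74, 38.54]

On the log scale the 90% interval is 2.78 ± 1.645 × 0.53 = [1.9082, 3.6518].
Exponentiate: [e^1.9082, e^3.6518] = [6.74, 38.54].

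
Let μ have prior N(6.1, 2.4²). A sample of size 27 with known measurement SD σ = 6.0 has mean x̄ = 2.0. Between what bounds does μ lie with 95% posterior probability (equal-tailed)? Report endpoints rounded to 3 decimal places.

[0.731, 4.810]

Posterior precision = 1/2.4² + 27/6.0² = 0.1736 + 0.7500 = 0.9236, so posterior SD = 1.0405.
Posterior mean = (6.1/2.4² + 27·2.0/6.0²) / 0.9236 = 2.7707.
Interval: 2.7707 ± 1.960 × 1.0405 → [0.731, 4.810].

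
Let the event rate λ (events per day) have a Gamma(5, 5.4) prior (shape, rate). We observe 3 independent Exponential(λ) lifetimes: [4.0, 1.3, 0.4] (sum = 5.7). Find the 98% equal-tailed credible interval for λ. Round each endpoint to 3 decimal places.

Posterior: Gamma(5+3, 5.4+5.7) = Gamma(8, 11.1) (shape, rate).
Equal-tailed 98% interval: Gamma(8, 11.1) quantiles at 0.01 and 0.99.
Posterior mean ≈ 0.721, SD ≈ 0.255; a Normal approximation gives roughly [0.128, 1.314].
Exact: lower = 0.262; upper = 1.441.

[0.262, 1.441]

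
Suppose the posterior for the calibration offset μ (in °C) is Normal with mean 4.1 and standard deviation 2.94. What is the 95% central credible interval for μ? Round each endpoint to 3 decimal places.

[-1.662, 9.862]

The posterior is symmetric, so the 95% equal-tailed interval is μ = 4.1 ± z·2.94 with z = 1.960.
Half-width: 1.960 × 2.94 = 5.762.
4.1 − 5.762 = -1.662; 4.1 + 5.762 = 9.862.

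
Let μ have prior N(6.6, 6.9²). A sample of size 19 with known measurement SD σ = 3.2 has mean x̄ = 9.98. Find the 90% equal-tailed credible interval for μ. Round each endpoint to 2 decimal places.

[8.74, 11.14]

Posterior precision = 1/6.9² + 19/3.2² = 0.0210 + 1.8555 = 1.8765, so posterior SD = 0.7300.
Posterior mean = (6.6/6.9² + 19·9.98/3.2²) / 1.8765 = 9.9422.
Interval: 9.9422 ± 1.645 × 0.7300 → [8.74, 11.14].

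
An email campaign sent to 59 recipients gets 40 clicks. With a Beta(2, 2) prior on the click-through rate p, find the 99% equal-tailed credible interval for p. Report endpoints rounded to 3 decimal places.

[0.507, 0.806]

Posterior: Beta(2+40, 2+19) = Beta(42, 21).
Equal-tailed 99% interval: the 0.005 and 0.995 quantiles of Beta(42, 21).
Posterior mean ≈ 0.667, SD ≈ 0.059; a Normal approximation gives roughly [0.515, 0.818].
Exact: F⁻¹(0.005) = 0.507; F⁻¹(0.995) = 0.806.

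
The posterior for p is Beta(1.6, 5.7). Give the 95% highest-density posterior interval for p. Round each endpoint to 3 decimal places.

The posterior is unimodal and skewed, so the HPD interval has equal density at both endpoints and is the shortest 95% interval.
Solving f(0.002) = f(0.496) with F(0.496) − F(0.002) = 0.95 gives [0.002, 0.496].
For comparison, the equal-tailed interval is [0.022, 0.557]; the HPD is narrower and shifted toward the mode.

[0.002, 0.496]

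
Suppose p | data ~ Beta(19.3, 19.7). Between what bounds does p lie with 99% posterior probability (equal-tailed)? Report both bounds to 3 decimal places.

Posterior: Beta(19.3, 19.7).
Equal-tailed 99% interval: the 0.005 and 0.995 quantiles of Beta(19.3, 19.7).
Posterior mean ≈ 0.495, SD ≈ 0.079; a Normal approximation gives roughly [0.291, 0.698].
Exact: F⁻¹(0.005) = 0.296; F⁻¹(0.995) = 0.694.

[0.296, 0.694]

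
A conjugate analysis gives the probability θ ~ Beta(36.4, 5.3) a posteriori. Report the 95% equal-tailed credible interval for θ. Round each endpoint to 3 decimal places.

Posterior: Beta(36.4, 5.3).
Equal-tailed 95% interval: the 0.025 and 0.975 quantiles of Beta(36.4, 5.3).
Posterior mean ≈ 0.873, SD ≈ 0.051; a Normal approximation gives roughly [0.773, 0.973].
Exact: F⁻¹(0.025) = 0.758; F⁻¹(0.975) = 0.955.

[0.758, 0.955]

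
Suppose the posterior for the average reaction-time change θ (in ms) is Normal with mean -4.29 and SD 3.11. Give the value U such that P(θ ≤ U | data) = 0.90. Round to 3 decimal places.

Need U with P(θ ≤ U) = 0.90: U = -4.29 + z_{0.1}·3.11.
z = 1.282; U = -4.29 + 1.282 × 3.11 = -0.304.

-0.304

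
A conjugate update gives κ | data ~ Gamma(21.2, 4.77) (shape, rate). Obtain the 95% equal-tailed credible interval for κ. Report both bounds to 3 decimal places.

Posterior: Gamma(shape 21.2, rate 4.77).
Equal-tailed 95% interval: Gamma(21.2, 4.77) quantiles at 0.025 and 0.975.
Posterior mean ≈ 4.444, SD ≈ 0.965; a Normal approximation gives roughly [2.553, 6.336].
Exact: lower = 2.758; upper = 6.526.

[2.758, 6.526]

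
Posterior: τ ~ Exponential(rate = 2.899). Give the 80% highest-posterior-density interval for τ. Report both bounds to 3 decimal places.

[0.000, 0.555]

The exponential density is strictly decreasing on [0, ∞), so the HPD interval is anchored at 0: [0, q] with P(τ ≤ q) = 0.80.
q = −ln(1 − 0.80) / 2.899 = 1.6094 / 2.899 = 0.555.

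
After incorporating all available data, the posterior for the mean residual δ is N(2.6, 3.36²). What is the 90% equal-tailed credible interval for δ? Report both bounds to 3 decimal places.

The posterior is symmetric, so the 90% equal-tailed interval is δ = 2.6 ± z·3.36 with z = 1.645.
Half-width: 1.645 × 3.36 = 5.527.
2.6 − 5.527 = -2.927; 2.6 + 5.527 = 8.127.

[-2.927, 8.127]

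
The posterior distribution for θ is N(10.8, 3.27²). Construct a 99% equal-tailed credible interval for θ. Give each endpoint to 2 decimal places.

[2.38, 19.22]

The posterior is symmetric, so the 99% equal-tailed interval is θ = 10.8 ± z·3.27 with z = 2.576.
Half-width: 2.576 × 3.27 = 8.42.
10.8 − 8.42 = 2.38; 10.8 + 8.42 = 19.22.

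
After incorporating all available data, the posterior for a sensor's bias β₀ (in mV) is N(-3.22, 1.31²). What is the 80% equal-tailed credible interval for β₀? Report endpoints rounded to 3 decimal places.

The posterior is symmetric, so the 80% equal-tailed interval is β₀ = -3.22 ± z·1.31 with z = 1.282.
Half-width: 1.282 × 1.31 = 1.679.
-3.22 − 1.679 = -4.899; -3.22 + 1.679 = -1.541.

[-4.899, -1.541]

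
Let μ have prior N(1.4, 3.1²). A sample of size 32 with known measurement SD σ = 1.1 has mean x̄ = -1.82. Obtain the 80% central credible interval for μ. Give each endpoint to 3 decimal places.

Posterior precision = 1/3.1² + 32/1.1² = 0.1041 + 26.4463 = 26.5503, so posterior SD = 0.1941.
Posterior mean = (1.4/3.1² + 32·-1.82/1.1²) / 26.5503 = -1.8074.
Interval: -1.8074 ± 1.282 × 0.1941 → [-2.056, -1.559].

[-2.056, -1.559]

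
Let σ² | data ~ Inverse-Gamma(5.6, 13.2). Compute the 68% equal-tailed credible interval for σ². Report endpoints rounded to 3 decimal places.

[1.675, 3.982]

Inverse-Gamma(5.6, 13.2) quantiles: F⁻¹(0.16) and F⁻¹(0.84).
Equivalently, 1/σ² ~ Gamma(5.6, rate = 13.2); invert its 0.84 and 0.16 quantiles.
Posterior mean ≈ 2.870, SD ≈ 1.512; a Normal approximation gives roughly [1.366, 4.374].
Exact: lower = 1.675; upper = 3.982.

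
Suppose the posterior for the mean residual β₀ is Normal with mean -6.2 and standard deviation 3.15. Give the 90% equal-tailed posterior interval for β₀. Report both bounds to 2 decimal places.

[-11.38, -1.02]

The posterior is symmetric, so the 90% equal-tailed interval is β₀ = -6.2 ± z·3.15 with z = 1.645.
Half-width: 1.645 × 3.15 = 5.18.
-6.2 − 5.18 = -11.38; -6.2 + 5.18 = -1.02.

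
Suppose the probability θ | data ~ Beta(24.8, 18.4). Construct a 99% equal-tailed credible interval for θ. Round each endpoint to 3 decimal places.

[0.380, 0.755]

Posterior: Beta(24.8, 18.4).
Equal-tailed 99% interval: the 0.005 and 0.995 quantiles of Beta(24.8, 18.4).
Posterior mean ≈ 0.574, SD ≈ 0.074; a Normal approximation gives roughly [0.382, 0.766].
Exact: F⁻¹(0.005) = 0.380; F⁻¹(0.995) = 0.755.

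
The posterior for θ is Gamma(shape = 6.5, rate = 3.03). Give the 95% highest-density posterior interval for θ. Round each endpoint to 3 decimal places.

The posterior is unimodal and skewed, so the HPD interval has equal density at both endpoints and is the shortest 95% interval.
Solving f(0.676) = f(3.818) with F(3.818) − F(0.676) = 0.95 gives [0.676, 3.818].
For comparison, the equal-tailed interval is [0.827, 4.082]; the HPD is narrower and shifted toward the mode.

[0.676, 3.818]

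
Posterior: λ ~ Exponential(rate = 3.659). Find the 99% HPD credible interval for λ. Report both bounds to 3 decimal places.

[0.000, 1.259]

The exponential density is strictly decreasing on [0, ∞), so the HPD interval is anchored at 0: [0, q] with P(λ ≤ q) = 0.99.
q = −ln(1 − 0.99) / 3.659 = 4.6052 / 3.659 = 1.259.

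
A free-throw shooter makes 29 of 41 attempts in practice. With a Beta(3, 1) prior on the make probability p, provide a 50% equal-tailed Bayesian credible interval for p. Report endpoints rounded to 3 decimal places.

[0.667, 0.758]

Posterior: Beta(3+29, 1+12) = Beta(32, 13).
Equal-tailed 50% interval: the 0.25 and 0.75 quantiles of Beta(32, 13).
Posterior mean ≈ 0.711, SD ≈ 0.067; a Normal approximation gives roughly [0.666, 0.756].
Exact: F⁻¹(0.25) = 0.667; F⁻¹(0.75) = 0.758.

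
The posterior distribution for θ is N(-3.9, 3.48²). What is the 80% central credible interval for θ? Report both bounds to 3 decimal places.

The posterior is symmetric, so the 80% equal-tailed interval is θ = -3.9 ± z·3.48 with z = 1.282.
Half-width: 1.282 × 3.48 = 4.460.
-3.9 − 4.460 = -8.360; -3.9 + 4.460 = 0.560.

[-8.360, 0.560]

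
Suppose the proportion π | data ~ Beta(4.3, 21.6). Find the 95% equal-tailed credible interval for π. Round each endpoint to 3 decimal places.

Posterior: Beta(4.3, 21.6).
Equal-tailed 95% interval: the 0.025 and 0.975 quantiles of Beta(4.3, 21.6).
Posterior mean ≈ 0.166, SD ≈ 0.072; a Normal approximation gives roughly [0.025, 0.307].
Exact: F⁻¹(0.025) = 0.052; F⁻¹(0.975) = 0.328.

[0.052, 0.328]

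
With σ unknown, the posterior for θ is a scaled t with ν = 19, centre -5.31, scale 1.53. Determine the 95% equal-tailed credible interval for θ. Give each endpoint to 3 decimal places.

[-8.512, -2.108]

The t_19 distribution is symmetric; the 95% interval is -5.31 ± t·1.53 with t_{0.975,19} = 2.093.
Half-width: 2.093 × 1.53 = 3.202.
-5.31 − 3.202 = -8.512; -5.31 + 3.202 = -2.108.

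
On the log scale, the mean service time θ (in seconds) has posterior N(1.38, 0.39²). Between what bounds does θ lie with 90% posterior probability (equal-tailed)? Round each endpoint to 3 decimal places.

On the log scale the 90% interval is 1.38 ± 1.645 × 0.39 = [0.7385, 2.0215].
Exponentiate: [e^0.7385, e^2.0215] = [2.093, 7.550].

[2.093, 7.550]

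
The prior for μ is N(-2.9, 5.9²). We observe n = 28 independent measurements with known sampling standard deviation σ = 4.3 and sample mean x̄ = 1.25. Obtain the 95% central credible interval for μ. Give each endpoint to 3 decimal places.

Posterior precision = 1/5.9² + 28/4.3² = 0.0287 + 1.5143 = 1.5431, so posterior SD = 0.8050.
Posterior mean = (-2.9/5.9² + 28·1.25/4.3²) / 1.5431 = 1.1727.
Interval: 1.1727 ± 1.960 × 0.8050 → [-0.405, 2.751].

[-0.405, 2.751]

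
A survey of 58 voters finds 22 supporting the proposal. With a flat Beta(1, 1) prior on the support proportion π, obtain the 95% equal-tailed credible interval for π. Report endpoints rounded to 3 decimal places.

Posterior: Beta(1+22, 1+36) = Beta(23, 37).
Equal-tailed 95% interval: the 0.025 and 0.975 quantiles of Beta(23, 37).
Posterior mean ≈ 0.383, SD ≈ 0.062; a Normal approximation gives roughly [0.261, 0.505].
Exact: F⁻¹(0.025) = 0.265; F⁻¹(0.975) = 0.509.

[0.265, 0.509]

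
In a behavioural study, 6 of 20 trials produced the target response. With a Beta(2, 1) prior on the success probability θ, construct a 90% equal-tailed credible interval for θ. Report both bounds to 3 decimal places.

Posterior: Beta(2+6, 1+14) = Beta(8, 15).
Equal-tailed 90% interval: the 0.05 and 0.95 quantiles of Beta(8, 15).
Posterior mean ≈ 0.348, SD ≈ 0.097; a Normal approximation gives roughly [0.188, 0.508].
Exact: F⁻¹(0.05) = 0.196; F⁻¹(0.95) = 0.515.

[0.196, 0.515]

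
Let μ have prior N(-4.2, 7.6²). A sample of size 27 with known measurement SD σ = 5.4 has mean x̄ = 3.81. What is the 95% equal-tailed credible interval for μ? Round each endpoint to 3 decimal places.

[1.645, 5.681]

Posterior precision = 1/7.6² + 27/5.4² = 0.0173 + 0.9259 = 0.9432, so posterior SD = 1.0296.
Posterior mean = (-4.2/7.6² + 27·3.81/5.4²) / 0.9432 = 3.6630.
Interval: 3.6630 ± 1.960 × 1.0296 → [1.645, 5.681].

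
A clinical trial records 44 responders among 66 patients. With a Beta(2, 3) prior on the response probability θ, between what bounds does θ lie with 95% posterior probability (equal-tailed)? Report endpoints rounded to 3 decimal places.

[0.534, 0.754]

Posterior: Beta(2+44, 3+22) = Beta(46, 25).
Equal-tailed 95% interval: the 0.025 and 0.975 quantiles of Beta(46, 25).
Posterior mean ≈ 0.648, SD ≈ 0.056; a Normal approximation gives roughly [0.538, 0.758].
Exact: F⁻¹(0.025) = 0.534; F⁻¹(0.975) = 0.754.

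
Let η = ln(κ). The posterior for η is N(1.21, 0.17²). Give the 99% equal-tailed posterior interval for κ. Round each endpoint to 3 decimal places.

[2.164, 5.196]

On the log scale the 99% interval is 1.21 ± 2.576 × 0.17 = [0.7721, 1.6479].
Exponentiate: [e^0.7721, e^1.6479] = [2.164, 5.196].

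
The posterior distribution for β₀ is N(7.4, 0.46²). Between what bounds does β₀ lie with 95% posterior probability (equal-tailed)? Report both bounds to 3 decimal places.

The posterior is symmetric, so the 95% equal-tailed interval is β₀ = 7.4 ± z·0.46 with z = 1.960.
Half-width: 1.960 × 0.46 = 0.902.
7.4 − 0.902 = 6.498; 7.4 + 0.902 = 8.302.

[6.498, 8.302]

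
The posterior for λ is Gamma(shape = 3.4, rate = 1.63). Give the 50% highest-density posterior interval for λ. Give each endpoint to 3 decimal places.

[0.905, 2.239]

The posterior is unimodal and skewed, so the HPD interval has equal density at both endpoints and is the shortest 50% interval.
Solving f(0.905) = f(2.239) with F(2.239) − F(0.905) = 0.50 gives [0.905, 2.239].
For comparison, the equal-tailed interval is [1.256, 2.699]; the HPD is narrower and shifted toward the mode.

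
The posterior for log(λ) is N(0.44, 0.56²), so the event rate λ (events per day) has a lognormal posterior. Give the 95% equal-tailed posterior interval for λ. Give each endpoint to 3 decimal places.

On the log scale the 95% interval is 0.44 ± 1.960 × 0.56 = [-0.6576, 1.5376].
Exponentiate: [e^-0.6576, e^1.5376] = [0.518, 4.653].

[0.518, 4.653]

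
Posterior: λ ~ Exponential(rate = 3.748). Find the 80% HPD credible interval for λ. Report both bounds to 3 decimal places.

[0.000, 0.429]

The exponential density is strictly decreasing on [0, ∞), so the HPD interval is anchored at 0: [0, q] with P(λ ≤ q) = 0.80.
q = −ln(1 − 0.80) / 3.748 = 1.6094 / 3.748 = 0.429.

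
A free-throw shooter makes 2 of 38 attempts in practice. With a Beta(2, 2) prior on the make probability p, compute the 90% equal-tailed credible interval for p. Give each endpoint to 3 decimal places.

Posterior: Beta(2+2, 2+36) = Beta(4, 38).
Equal-tailed 90% interval: the 0.05 and 0.95 quantiles of Beta(4, 38).
Posterior mean ≈ 0.095, SD ≈ 0.045; a Normal approximation gives roughly [0.022, 0.169].
Exact: F⁻¹(0.05) = 0.034; F⁻¹(0.95) = 0.178.

[0.034, 0.178]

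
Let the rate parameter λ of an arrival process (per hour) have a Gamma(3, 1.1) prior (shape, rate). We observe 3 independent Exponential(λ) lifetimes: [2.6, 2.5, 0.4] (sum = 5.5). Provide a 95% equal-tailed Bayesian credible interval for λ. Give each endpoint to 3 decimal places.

[0.334, 1.768]

Posterior: Gamma(3+3, 1.1+5.5) = Gamma(6, 6.6) (shape, rate).
Equal-tailed 95% interval: Gamma(6, 6.6) quantiles at 0.025 and 0.975.
Posterior mean ≈ 0.909, SD ≈ 0.371; a Normal approximation gives roughly [0.182, 1.637].
Exact: lower = 0.334; upper = 1.768.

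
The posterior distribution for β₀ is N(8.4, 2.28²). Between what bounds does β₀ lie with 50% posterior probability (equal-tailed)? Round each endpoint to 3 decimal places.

[6.862, 9.938]

The posterior is symmetric, so the 50% equal-tailed interval is β₀ = 8.4 ± z·2.28 with z = 0.674.
Half-width: 0.674 × 2.28 = 1.538.
8.4 − 1.538 = 6.862; 8.4 + 1.538 = 9.938.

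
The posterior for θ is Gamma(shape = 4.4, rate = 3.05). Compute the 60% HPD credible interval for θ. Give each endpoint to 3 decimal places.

The posterior is unimodal and skewed, so the HPD interval has equal density at both endpoints and is the shortest 60% interval.
Solving f(0.671) = f(1.720) with F(1.720) − F(0.671) = 0.60 gives [0.671, 1.720].
For comparison, the equal-tailed interval is [0.856, 1.967]; the HPD is narrower and shifted toward the mode.

[0.671, 1.720]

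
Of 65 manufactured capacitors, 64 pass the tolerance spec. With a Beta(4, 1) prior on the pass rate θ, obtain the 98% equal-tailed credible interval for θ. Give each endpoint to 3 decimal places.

Posterior: Beta(4+64, 1+1) = Beta(68, 2).
Equal-tailed 98% interval: the 0.01 and 0.99 quantiles of Beta(68, 2).
Posterior mean ≈ 0.971, SD ≈ 0.020; a Normal approximation gives roughly [0.925, 1.017].
Exact: F⁻¹(0.01) = 0.908; F⁻¹(0.99) = 0.998.

[0.908, 0.998]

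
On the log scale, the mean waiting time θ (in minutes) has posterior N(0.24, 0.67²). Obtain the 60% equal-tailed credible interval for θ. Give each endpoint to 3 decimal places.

On the log scale the 60% interval is 0.24 ± 0.842 × 0.67 = [-0.3239, 0.8039].
Exponentiate: [e^-0.3239, e^0.8039] = [0.723, 2.234].

[0.723, 2.234]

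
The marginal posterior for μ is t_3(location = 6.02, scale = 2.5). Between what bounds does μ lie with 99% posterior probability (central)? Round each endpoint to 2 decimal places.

The t_3 distribution is symmetric; the 99% interval is 6.02 ± t·2.5 with t_{0.995,3} = 5.841.
Half-width: 5.841 × 2.5 = 14.60.
6.02 − 14.60 = -8.58; 6.02 + 14.60 = 20.62.

[-8.58, 20.62]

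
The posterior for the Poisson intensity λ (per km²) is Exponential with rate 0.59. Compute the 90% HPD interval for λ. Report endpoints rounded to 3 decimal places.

The exponential density is strictly decreasing on [0, ∞), so the HPD interval is anchored at 0: [0, q] with P(λ ≤ q) = 0.90.
q = −ln(1 − 0.90) / 0.59 = 2.3026 / 0.59 = 3.903.

[0.000, 3.903]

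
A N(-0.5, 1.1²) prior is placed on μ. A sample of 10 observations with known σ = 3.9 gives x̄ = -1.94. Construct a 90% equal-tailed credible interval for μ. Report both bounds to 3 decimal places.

[-2.488, 0.212]

Posterior precision = 1/1.1² + 10/3.9² = 0.8264 + 0.6575 = 1.4839, so posterior SD = 0.8209.
Posterior mean = (-0.5/1.1² + 10·-1.94/3.9²) / 1.4839 = -1.1380.
Interval: -1.1380 ± 1.645 × 0.8209 → [-2.488, 0.212].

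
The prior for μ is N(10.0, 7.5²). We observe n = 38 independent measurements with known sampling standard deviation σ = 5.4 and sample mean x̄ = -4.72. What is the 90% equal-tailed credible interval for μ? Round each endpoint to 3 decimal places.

Posterior precision = 1/7.5² + 38/5.4² = 0.0178 + 1.3032 = 1.3209, so posterior SD = 0.8701.
Posterior mean = (10.0/7.5² + 38·-4.72/5.4²) / 1.3209 = -4.5219.
Interval: -4.5219 ± 1.645 × 0.8701 → [-5.953, -3.091].

[-5.953, -3.091]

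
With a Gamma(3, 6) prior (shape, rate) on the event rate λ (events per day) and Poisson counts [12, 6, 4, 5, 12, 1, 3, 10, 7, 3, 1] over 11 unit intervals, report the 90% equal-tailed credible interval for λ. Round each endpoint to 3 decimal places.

[3.184, 4.765]

Posterior: Gamma(3+64, 6+11) = Gamma(67, 17) (shape, rate).
Equal-tailed 90% interval: Gamma(67, 17) quantiles at 0.05 and 0.95.
Posterior mean ≈ 3.941, SD ≈ 0.481; a Normal approximation gives roughly [3.149, 4.733].
Exact: lower = 3.184; upper = 4.765.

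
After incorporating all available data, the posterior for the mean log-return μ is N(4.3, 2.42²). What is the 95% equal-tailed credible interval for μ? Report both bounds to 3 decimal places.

The posterior is symmetric, so the 95% equal-tailed interval is μ = 4.3 ± z·2.42 with z = 1.960.
Half-width: 1.960 × 2.42 = 4.743.
4.3 − 4.743 = -0.443; 4.3 + 4.743 = 9.043.

[-0.443, 9.043]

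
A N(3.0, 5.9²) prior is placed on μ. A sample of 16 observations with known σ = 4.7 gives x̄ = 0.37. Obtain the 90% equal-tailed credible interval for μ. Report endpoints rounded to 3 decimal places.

[-1.425, 2.366]

Posterior precision = 1/5.9² + 16/4.7² = 0.0287 + 0.7243 = 0.7530, so posterior SD = 1.1524.
Posterior mean = (3.0/5.9² + 16·0.37/4.7²) / 0.7530 = 0.4703.
Interval: 0.4703 ± 1.645 × 1.1524 → [-1.425, 2.366].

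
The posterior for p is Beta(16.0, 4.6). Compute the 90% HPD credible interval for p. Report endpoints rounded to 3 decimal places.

[0.637, 0.923]

The posterior is unimodal and skewed, so the HPD interval has equal density at both endpoints and is the shortest 90% interval.
Solving f(0.637) = f(0.923) with F(0.923) − F(0.637) = 0.90 gives [0.637, 0.923].
For comparison, the equal-tailed interval is [0.615, 0.907]; the HPD is narrower and shifted toward the mode.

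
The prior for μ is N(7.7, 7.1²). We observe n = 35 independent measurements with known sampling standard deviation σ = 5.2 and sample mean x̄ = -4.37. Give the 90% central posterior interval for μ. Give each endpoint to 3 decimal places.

[-5.623, -2.753]

Posterior precision = 1/7.1² + 35/5.2² = 0.0198 + 1.2944 = 1.3142, so posterior SD = 0.8723.
Posterior mean = (7.7/7.1² + 35·-4.37/5.2²) / 1.3142 = -4.1878.
Interval: -4.1878 ± 1.645 × 0.8723 → [-5.623, -2.753].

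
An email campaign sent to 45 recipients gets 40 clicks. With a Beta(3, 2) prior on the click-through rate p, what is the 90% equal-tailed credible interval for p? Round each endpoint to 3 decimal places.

[0.773, 0.931]

Posterior: Beta(3+40, 2+5) = Beta(43, 7).
Equal-tailed 90% interval: the 0.05 and 0.95 quantiles of Beta(43, 7).
Posterior mean ≈ 0.860, SD ≈ 0.049; a Normal approximation gives roughly [0.780, 0.940].
Exact: F⁻¹(0.05) = 0.773; F⁻¹(0.95) = 0.931.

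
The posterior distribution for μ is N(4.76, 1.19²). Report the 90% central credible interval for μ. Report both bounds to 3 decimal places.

The posterior is symmetric, so the 90% equal-tailed interval is μ = 4.76 ± z·1.19 with z = 1.645.
Half-width: 1.645 × 1.19 = 1.957.
4.76 − 1.957 = 2.803; 4.76 + 1.957 = 6.717.

[2.803, 6.717]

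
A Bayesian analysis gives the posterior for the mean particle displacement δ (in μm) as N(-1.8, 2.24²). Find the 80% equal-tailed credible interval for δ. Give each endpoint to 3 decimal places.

[-4.671, 1.071]

The posterior is symmetric, so the 80% equal-tailed interval is δ = -1.8 ± z·2.24 with z = 1.282.
Half-width: 1.282 × 2.24 = 2.871.
-1.8 − 2.871 = -4.671; -1.8 + 2.871 = 1.071.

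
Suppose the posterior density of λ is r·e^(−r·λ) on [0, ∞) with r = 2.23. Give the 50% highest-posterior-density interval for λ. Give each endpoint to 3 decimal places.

The exponential density is strictly decreasing on [0, ∞), so the HPD interval is anchored at 0: [0, q] with P(λ ≤ q) = 0.50.
q = −ln(1 − 0.50) / 2.23 = 0.6931 / 2.23 = 0.311.

[0.000, 0.311]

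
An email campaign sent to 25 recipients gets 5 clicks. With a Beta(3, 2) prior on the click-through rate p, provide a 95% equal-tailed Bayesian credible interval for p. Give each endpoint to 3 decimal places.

[0.127, 0.435]

Posterior: Beta(3+5, 2+20) = Beta(8, 22).
Equal-tailed 95% interval: the 0.025 and 0.975 quantiles of Beta(8, 22).
Posterior mean ≈ 0.267, SD ≈ 0.079; a Normal approximation gives roughly [0.111, 0.422].
Exact: F⁻¹(0.025) = 0.127; F⁻¹(0.975) = 0.435.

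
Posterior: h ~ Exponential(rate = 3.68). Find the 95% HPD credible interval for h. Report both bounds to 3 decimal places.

The exponential density is strictly decreasing on [0, ∞), so the HPD interval is anchored at 0: [0, q] with P(h ≤ q) = 0.95.
q = −ln(1 − 0.95) / 3.68 = 2.9957 / 3.68 = 0.814.

[0.000, 0.814]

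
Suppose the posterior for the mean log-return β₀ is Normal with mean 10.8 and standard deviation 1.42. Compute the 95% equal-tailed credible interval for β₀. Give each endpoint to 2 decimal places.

[8.02, 13.58]

The posterior is symmetric, so the 95% equal-tailed interval is β₀ = 10.8 ± z·1.42 with z = 1.960.
Half-width: 1.960 × 1.42 = 2.78.
10.8 − 2.78 = 8.02; 10.8 + 2.78 = 13.58.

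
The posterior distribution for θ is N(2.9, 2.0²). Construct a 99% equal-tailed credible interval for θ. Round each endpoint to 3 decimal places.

[-2.252, 8.052]

The posterior is symmetric, so the 99% equal-tailed interval is θ = 2.9 ± z·2.0 with z = 2.576.
Half-width: 2.576 × 2.0 = 5.152.
2.9 − 5.152 = -2.252; 2.9 + 5.152 = 8.052.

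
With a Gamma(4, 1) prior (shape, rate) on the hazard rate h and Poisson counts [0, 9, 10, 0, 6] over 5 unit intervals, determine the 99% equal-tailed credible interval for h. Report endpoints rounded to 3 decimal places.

Posterior: Gamma(4+25, 1+5) = Gamma(29, 6) (shape, rate).
Equal-tailed 99% interval: Gamma(29, 6) quantiles at 0.005 and 0.995.
Posterior mean ≈ 4.833, SD ≈ 0.898; a Normal approximation gives roughly [2.521, 7.145].
Exact: lower = 2.834; upper = 7.456.

[2.834, 7.456]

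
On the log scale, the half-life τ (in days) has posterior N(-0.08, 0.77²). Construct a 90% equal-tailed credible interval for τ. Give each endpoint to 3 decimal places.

On the log scale the 90% interval is -0.08 ± 1.645 × 0.77 = [-1.3465, 1.1865].
Exponentiate: [e^-1.3465, e^1.1865] = [0.260, 3.276].

[0.260, 3.276]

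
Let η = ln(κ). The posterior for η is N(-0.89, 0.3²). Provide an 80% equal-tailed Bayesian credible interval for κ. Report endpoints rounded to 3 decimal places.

[0.280, 0.603]

On the log scale the 80% interval is -0.89 ± 1.282 × 0.3 = [-1.2745, -0.5055].
Exponentiate: [e^-1.2745, e^-0.5055] = [0.280, 0.603].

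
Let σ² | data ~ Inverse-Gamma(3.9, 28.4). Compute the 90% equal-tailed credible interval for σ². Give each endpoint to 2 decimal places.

[3.73, 21.70]

Inverse-Gamma(3.9, 28.4) quantiles: F⁻¹(0.05) and F⁻¹(0.95).
Equivalently, 1/σ² ~ Gamma(3.9, rate = 28.4); invert its 0.95 and 0.05 quantiles.
Posterior mean ≈ 9.79, SD ≈ 7.10; a Normal approximation gives roughly [-1.89, 21.48].
Exact: lower = 3.73; upper = 21.70.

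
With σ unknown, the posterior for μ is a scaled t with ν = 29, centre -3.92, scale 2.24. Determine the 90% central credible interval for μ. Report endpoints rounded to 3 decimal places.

The t_29 distribution is symmetric; the 90% interval is -3.92 ± t·2.24 with t_{0.95,29} = 1.699.
Half-width: 1.699 × 2.24 = 3.806.
-3.92 − 3.806 = -7.726; -3.92 + 3.806 = -0.114.

[-7.726, -0.114]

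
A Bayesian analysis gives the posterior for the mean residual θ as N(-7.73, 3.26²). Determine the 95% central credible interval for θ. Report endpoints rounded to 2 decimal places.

The posterior is symmetric, so the 95% equal-tailed interval is θ = -7.73 ± z·3.26 with z = 1.960.
Half-width: 1.960 × 3.26 = 6.39.
-7.73 − 6.39 = -14.12; -7.73 + 6.39 = -1.34.

[-14.12, -1.34]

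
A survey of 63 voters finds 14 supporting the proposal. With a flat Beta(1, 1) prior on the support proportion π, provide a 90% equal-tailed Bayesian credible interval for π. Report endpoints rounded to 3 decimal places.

Posterior: Beta(1+14, 1+49) = Beta(15, 50).
Equal-tailed 90% interval: the 0.05 and 0.95 quantiles of Beta(15, 50).
Posterior mean ≈ 0.231, SD ≈ 0.052; a Normal approximation gives roughly [0.145, 0.316].
Exact: F⁻¹(0.05) = 0.150; F⁻¹(0.95) = 0.321.

[0.150, 0.321]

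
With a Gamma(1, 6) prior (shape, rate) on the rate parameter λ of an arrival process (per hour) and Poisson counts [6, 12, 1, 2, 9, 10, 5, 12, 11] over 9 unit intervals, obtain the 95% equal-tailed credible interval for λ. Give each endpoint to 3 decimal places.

[3.579, 5.747]

Posterior: Gamma(1+68, 6+9) = Gamma(69, 15) (shape, rate).
Equal-tailed 95% interval: Gamma(69, 15) quantiles at 0.025 and 0.975.
Posterior mean ≈ 4.600, SD ≈ 0.554; a Normal approximation gives roughly [3.515, 5.685].
Exact: lower = 3.579; upper = 5.747.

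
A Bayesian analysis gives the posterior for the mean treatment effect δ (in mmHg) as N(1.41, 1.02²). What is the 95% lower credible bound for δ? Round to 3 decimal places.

Need L with P(δ ≥ L) = 0.95: L = 1.41 − z_{0.05}·1.02.
z = 1.645; L = 1.41 − 1.645 × 1.02 = -0.268.

-0.268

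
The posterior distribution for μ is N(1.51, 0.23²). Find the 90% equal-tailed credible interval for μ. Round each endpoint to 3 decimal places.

[1.132, 1.888]

The posterior is symmetric, so the 90% equal-tailed interval is μ = 1.51 ± z·0.23 with z = 1.645.
Half-width: 1.645 × 0.23 = 0.378.
1.51 − 0.378 = 1.132; 1.51 + 0.378 = 1.888.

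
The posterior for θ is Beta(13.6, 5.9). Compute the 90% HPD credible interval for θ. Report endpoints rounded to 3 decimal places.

The posterior is unimodal and skewed, so the HPD interval has equal density at both endpoints and is the shortest 90% interval.
Solving f(0.535) = f(0.865) with F(0.865) − F(0.535) = 0.90 gives [0.535, 0.865].
For comparison, the equal-tailed interval is [0.519, 0.852]; the HPD is narrower and shifted toward the mode.

[0.535, 0.865]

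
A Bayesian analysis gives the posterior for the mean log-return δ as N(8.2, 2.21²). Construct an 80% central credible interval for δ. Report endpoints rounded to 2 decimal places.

[5.37, 11.03]

The posterior is symmetric, so the 80% equal-tailed interval is δ = 8.2 ± z·2.21 with z = 1.282.
Half-width: 1.282 × 2.21 = 2.83.
8.2 − 2.83 = 5.37; 8.2 + 2.83 = 11.03.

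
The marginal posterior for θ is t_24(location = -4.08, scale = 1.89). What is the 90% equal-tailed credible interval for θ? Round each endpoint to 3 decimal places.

The t_24 distribution is symmetric; the 90% interval is -4.08 ± t·1.89 with t_{0.95,24} = 1.711.
Half-width: 1.711 × 1.89 = 3.234.
-4.08 − 3.234 = -7.314; -4.08 + 3.234 = -0.846.

[-7.314, -0.846]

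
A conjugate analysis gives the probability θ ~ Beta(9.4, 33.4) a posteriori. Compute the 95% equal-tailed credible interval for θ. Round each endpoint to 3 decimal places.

Posterior: Beta(9.4, 33.4).
Equal-tailed 95% interval: the 0.025 and 0.975 quantiles of Beta(9.4, 33.4).
Posterior mean ≈ 0.220, SD ≈ 0.063; a Normal approximation gives roughly [0.097, 0.342].
Exact: F⁻¹(0.025) = 0.110; F⁻¹(0.975) = 0.354.

[0.110, 0.354]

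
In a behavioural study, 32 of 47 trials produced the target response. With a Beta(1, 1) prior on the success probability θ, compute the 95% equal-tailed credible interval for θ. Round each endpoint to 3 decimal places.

[0.537, 0.796]

Posterior: Beta(1+32, 1+15) = Beta(33, 16).
Equal-tailed 95% interval: the 0.025 and 0.975 quantiles of Beta(33, 16).
Posterior mean ≈ 0.673, SD ≈ 0.066; a Normal approximation gives roughly [0.543, 0.803].
Exact: F⁻¹(0.025) = 0.537; F⁻¹(0.975) = 0.796.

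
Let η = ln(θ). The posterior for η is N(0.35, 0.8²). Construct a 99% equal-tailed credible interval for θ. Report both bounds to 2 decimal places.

[0.18, 11.14]

On the log scale the 99% interval is 0.35 ± 2.576 × 0.8 = [-1.7107, 2.4107].
Exponentiate: [e^-1.7107, e^2.4107] = [0.18, 11.14].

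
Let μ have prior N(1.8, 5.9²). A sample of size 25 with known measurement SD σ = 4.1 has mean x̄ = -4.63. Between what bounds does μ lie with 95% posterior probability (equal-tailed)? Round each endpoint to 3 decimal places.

Posterior precision = 1/5.9² + 25/4.1² = 0.0287 + 1.4872 = 1.5159, so posterior SD = 0.8122.
Posterior mean = (1.8/5.9² + 25·-4.63/4.1²) / 1.5159 = -4.5081.
Interval: -4.5081 ± 1.960 × 0.8122 → [-6.100, -2.916].

[-6.100, -2.916]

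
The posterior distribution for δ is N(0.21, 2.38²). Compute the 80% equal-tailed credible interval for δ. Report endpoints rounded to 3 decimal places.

[-2.840, 3.260]

The posterior is symmetric, so the 80% equal-tailed interval is δ = 0.21 ± z·2.38 with z = 1.282.
Half-width: 1.282 × 2.38 = 3.050.
0.21 − 3.050 = -2.840; 0.21 + 3.050 = 3.260.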